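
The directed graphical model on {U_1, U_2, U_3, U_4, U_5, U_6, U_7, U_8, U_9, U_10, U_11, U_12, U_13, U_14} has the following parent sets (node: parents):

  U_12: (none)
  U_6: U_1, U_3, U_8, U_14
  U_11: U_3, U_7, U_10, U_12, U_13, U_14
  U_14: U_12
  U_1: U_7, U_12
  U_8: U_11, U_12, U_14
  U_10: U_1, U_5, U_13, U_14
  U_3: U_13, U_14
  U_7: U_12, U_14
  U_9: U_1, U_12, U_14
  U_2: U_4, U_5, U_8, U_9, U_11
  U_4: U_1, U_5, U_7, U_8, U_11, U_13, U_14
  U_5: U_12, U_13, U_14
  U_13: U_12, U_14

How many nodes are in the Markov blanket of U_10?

Children of U_10: U_11.
Parents of U_10: U_1, U_5, U_13, U_14.
For each child, the remaining parents (spouses of U_10):
  U_11: U_3, U_7, U_12, U_13, U_14
MB(U_10) = {U_1, U_3, U_5, U_7, U_11, U_12, U_13, U_14}, which has 8 nodes.

8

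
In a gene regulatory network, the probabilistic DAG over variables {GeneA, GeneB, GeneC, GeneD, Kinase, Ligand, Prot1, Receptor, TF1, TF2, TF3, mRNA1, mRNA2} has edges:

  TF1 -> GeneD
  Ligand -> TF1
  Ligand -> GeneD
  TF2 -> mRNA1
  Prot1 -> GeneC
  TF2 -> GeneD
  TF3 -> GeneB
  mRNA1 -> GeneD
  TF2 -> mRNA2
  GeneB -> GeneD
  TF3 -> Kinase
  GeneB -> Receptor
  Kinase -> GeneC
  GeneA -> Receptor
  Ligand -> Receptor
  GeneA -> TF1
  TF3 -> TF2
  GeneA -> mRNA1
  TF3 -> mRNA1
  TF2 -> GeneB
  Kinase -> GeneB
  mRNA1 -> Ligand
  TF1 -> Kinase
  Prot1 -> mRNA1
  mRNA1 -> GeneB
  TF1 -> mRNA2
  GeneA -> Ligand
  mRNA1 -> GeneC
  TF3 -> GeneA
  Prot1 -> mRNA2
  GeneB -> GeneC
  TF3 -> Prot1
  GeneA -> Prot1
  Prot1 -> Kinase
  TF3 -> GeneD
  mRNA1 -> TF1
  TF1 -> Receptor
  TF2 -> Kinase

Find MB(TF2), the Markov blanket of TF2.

{GeneA, GeneB, GeneD, Kinase, Ligand, Prot1, TF1, TF3, mRNA1, mRNA2}

By definition, MB(TF2) is built from TF2's parents, TF2's children, and the co-parents of TF2.
TF2 has parent TF3.
Ch(TF2) = {GeneB, GeneD, Kinase, mRNA1, mRNA2}.
Parents of each child, excluding TF2:
  mRNA1 also has parents GeneA, Prot1, TF3.
  mRNA2's other parents are Prot1, TF1.
  parents(Kinase) \ {TF2} = {Prot1, TF1, TF3}.
  GeneB's other parents are Kinase, TF3, mRNA1.
  GeneD also has parents GeneB, Ligand, TF1, TF3, mRNA1.
Union: {TF3} ∪ {GeneB, GeneD, Kinase, mRNA1, mRNA2} ∪ {GeneA, GeneB, Kinase, Ligand, Prot1, TF1, TF3, mRNA1} = {GeneA, GeneB, GeneD, Kinase, Ligand, Prot1, TF1, TF3, mRNA1, mRNA2}.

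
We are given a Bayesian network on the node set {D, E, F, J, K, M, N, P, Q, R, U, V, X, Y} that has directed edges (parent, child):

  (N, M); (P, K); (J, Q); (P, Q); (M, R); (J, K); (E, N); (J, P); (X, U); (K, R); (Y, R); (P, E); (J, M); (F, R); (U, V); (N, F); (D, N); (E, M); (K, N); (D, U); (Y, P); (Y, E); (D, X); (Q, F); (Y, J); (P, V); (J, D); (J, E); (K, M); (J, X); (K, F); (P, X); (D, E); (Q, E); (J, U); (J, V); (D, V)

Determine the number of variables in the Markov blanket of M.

7

A node's Markov blanket = Pa ∪ Ch ∪ (parents of Ch other than the node itself).
Parents of M: E, J, K, N.
Children of M: R.
Other parents of M's children:
  R: F, K, Y
MB(M) = {E, F, J, K, N, R, Y}, which has 7 nodes.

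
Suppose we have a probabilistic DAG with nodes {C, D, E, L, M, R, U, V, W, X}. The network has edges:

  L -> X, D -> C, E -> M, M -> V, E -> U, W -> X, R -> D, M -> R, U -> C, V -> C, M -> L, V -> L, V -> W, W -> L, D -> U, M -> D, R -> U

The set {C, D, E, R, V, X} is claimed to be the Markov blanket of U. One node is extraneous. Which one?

X

Parents of U: D, E, R.
Ch(U) = {C}.
Parents of each child, excluding U:
  C: D, V
MB(U) = {C, D, E, R, V}.
X is neither a parent, child, nor co-parent of U, so it does not belong.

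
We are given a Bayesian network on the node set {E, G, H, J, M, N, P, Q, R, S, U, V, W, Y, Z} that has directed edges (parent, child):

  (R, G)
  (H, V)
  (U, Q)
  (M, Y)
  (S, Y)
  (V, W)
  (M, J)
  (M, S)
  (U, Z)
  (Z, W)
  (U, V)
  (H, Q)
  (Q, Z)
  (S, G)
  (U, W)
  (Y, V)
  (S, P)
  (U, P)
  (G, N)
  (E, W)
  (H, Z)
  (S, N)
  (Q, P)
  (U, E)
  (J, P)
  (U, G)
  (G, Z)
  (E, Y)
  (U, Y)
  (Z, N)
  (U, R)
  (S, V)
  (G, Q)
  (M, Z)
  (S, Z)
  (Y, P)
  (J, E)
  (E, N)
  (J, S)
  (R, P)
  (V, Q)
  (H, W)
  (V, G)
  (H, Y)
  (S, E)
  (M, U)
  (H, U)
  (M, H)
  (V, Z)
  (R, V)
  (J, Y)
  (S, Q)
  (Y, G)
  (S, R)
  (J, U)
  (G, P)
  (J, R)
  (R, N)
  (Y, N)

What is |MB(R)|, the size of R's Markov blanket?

Pa(R) = {J, S, U}.
R's children: G, N, P, V.
Co-parents of R (other parents of its children):
  V's other parents are H, S, U, Y.
  G's other parents are S, U, V, Y.
  parents(N) \ {R} = {E, G, S, Y, Z}.
  parents(P) \ {R} = {G, J, Q, S, U, Y}.
MB(R) = {E, G, H, J, N, P, Q, S, U, V, Y, Z}, which has 12 nodes.

12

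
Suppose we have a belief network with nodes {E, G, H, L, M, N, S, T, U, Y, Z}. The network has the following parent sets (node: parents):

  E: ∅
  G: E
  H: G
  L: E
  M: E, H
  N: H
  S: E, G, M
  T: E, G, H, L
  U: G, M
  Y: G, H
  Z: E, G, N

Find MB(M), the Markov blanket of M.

M's children: S, U.
M's parents: E, H.
Parents of each child, excluding M:
  S: E, G
  U: G
So the Markov blanket of M is {E, G, H, S, U}.

{E, G, H, S, U}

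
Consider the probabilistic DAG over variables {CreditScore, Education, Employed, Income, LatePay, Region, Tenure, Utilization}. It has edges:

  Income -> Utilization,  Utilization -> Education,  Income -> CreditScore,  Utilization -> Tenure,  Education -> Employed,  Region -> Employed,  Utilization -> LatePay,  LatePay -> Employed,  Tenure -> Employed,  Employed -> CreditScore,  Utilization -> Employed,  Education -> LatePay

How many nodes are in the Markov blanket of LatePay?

Recall MB(v) = parents ∪ children ∪ spouses, where spouses are the other parents of v's children.
LatePay's children: Employed.
LatePay's parents: Education, Utilization.
Co-parents of LatePay (other parents of its children):
  Employed: Education, Region, Tenure, Utilization
MB(LatePay) = {Education, Employed, Region, Tenure, Utilization}, which has 5 nodes.

5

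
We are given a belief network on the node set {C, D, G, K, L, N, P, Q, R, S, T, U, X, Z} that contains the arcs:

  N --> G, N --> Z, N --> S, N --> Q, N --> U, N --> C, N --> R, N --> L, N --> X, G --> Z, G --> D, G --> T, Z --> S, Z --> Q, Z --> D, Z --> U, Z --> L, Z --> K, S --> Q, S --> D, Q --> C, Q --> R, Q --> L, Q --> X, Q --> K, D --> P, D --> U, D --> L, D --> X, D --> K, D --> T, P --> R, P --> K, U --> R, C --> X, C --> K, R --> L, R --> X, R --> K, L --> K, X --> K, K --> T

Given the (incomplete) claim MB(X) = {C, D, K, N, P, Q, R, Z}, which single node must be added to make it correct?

Pa(X) = {C, D, N, Q, R}.
Children of X: K.
Parents of each child, excluding X:
  K: C, D, L, P, Q, R, Z
MB(X) = {C, D, K, L, N, P, Q, R, Z}.
Comparing with the claimed set, L is missing.

L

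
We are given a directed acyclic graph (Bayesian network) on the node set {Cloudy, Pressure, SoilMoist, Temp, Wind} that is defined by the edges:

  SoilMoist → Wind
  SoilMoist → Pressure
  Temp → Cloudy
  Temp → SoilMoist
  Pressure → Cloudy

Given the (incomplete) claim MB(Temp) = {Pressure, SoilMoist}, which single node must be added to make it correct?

Cloudy

A node's Markov blanket = Pa ∪ Ch ∪ (parents of Ch other than the node itself).
Temp has no parents.
Temp has children Cloudy, SoilMoist.
Other parents of Temp's children:
  SoilMoist: no additional parents.
  parents(Cloudy) \ {Temp} = {Pressure}.
MB(Temp) = {Cloudy, Pressure, SoilMoist}.
Comparing with the claimed set, Cloudy is missing.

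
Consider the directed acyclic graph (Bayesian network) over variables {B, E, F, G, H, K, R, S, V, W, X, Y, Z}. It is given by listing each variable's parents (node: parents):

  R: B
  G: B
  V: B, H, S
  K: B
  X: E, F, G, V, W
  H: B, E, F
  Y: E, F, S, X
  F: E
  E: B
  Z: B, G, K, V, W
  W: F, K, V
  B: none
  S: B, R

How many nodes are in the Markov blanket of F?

10

By definition, MB(F) is built from F's parents, F's children, and the co-parents of F.
F has parent E.
Children of F: H, W, X, Y.
For each child, the remaining parents (spouses of F):
  parents(H) \ {F} = {B, E}.
  parents(W) \ {F} = {K, V}.
  parents(X) \ {F} = {E, G, V, W}.
  Y's other parents are E, S, X.
MB(F) = {B, E, G, H, K, S, V, W, X, Y}, which has 10 nodes.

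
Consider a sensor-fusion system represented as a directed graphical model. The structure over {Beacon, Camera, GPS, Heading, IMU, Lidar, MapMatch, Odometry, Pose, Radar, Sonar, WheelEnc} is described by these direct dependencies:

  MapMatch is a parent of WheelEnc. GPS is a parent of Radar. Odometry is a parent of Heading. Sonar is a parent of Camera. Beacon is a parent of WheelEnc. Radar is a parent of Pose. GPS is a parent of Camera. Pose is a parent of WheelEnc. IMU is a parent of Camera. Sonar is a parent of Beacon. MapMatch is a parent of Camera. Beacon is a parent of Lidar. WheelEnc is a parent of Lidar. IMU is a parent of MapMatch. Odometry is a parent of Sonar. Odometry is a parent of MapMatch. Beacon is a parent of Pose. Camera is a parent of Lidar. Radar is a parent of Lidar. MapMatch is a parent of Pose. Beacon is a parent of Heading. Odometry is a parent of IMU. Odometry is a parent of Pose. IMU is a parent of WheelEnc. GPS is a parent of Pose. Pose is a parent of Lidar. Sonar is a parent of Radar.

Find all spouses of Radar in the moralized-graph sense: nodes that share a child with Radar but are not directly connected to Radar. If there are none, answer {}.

Children of Radar: Lidar, Pose.
  parents(Pose) \ {Radar} = {Beacon, GPS, MapMatch, Odometry}.
  Lidar also has parents Beacon, Camera, Pose, WheelEnc.
Excluding nodes already adjacent to Radar (GPS, Lidar, Pose, Sonar), the co-parent-only contribution is {Beacon, Camera, MapMatch, Odometry, WheelEnc}.

{Beacon, Camera, MapMatch, Odometry, WheelEnc}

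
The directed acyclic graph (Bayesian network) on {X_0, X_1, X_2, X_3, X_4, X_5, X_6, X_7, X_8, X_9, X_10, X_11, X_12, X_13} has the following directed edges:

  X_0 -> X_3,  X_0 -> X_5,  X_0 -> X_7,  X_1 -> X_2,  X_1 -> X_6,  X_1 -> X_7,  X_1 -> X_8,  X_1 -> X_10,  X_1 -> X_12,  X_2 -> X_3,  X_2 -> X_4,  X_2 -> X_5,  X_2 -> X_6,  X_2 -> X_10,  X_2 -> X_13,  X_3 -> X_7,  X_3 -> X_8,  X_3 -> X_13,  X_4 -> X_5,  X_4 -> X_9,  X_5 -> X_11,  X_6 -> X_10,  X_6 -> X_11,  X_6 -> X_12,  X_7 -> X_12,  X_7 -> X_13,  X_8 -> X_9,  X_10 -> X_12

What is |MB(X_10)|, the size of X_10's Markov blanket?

A node's Markov blanket = Pa ∪ Ch ∪ (parents of Ch other than the node itself).
X_10 has parents X_1, X_2, X_6.
Children of X_10: X_12.
Co-parents of X_10 (other parents of its children):
  X_12 also has parents X_1, X_6, X_7.
MB(X_10) = {X_1, X_2, X_6, X_7, X_12}, which has 5 nodes.

5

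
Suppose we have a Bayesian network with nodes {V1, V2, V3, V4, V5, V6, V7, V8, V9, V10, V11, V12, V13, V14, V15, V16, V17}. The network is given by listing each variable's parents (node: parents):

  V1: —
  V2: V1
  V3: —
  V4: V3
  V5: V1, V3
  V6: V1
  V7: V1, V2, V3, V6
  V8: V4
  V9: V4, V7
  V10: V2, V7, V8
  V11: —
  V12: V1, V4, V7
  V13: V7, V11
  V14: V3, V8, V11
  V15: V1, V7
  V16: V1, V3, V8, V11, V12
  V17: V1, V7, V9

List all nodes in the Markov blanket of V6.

{V1, V2, V3, V7}

Children of V6: V7.
Pa(V6) = {V1}.
Parents of each child, excluding V6:
  V7: V1, V2, V3
MB(V6) = {V1, V2, V3, V7}.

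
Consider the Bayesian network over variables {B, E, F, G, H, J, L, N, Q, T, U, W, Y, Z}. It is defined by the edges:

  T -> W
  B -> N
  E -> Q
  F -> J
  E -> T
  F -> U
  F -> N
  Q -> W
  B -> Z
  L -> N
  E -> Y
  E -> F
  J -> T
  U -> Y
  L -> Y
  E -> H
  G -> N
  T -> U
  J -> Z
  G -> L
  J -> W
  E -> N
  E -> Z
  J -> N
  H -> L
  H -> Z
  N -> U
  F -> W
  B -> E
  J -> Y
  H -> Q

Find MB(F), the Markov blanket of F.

By definition, MB(F) is built from F's parents, F's children, and the co-parents of F.
F's children: J, N, U, W.
F's parents: E.
Parents of each child, excluding F:
  J: no additional parents.
  N also has parents B, E, G, J, L.
  parents(U) \ {F} = {N, T}.
  parents(W) \ {F} = {J, Q, T}.
So the Markov blanket of F is {B, E, G, J, L, N, Q, T, U, W}.

{B, E, G, J, L, N, Q, T, U, W}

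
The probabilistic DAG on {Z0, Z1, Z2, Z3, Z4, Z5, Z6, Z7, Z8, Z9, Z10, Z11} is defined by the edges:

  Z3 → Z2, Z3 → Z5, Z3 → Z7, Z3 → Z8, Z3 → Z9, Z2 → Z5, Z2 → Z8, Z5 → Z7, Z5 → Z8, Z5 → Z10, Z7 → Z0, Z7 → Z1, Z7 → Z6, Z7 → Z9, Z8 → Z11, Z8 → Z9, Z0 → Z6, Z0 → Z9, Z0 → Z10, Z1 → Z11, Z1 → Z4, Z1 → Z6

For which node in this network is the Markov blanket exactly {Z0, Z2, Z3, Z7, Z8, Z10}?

The target node must have every member of {Z0, Z2, Z3, Z7, Z8, Z10} as a parent, child, or co-parent, and no others.
Parents of Z5: Z2, Z3; children: Z7, Z8, Z10; co-parents: Z0, Z2, Z3.
These exactly cover the given set, so the node is Z5.

Z5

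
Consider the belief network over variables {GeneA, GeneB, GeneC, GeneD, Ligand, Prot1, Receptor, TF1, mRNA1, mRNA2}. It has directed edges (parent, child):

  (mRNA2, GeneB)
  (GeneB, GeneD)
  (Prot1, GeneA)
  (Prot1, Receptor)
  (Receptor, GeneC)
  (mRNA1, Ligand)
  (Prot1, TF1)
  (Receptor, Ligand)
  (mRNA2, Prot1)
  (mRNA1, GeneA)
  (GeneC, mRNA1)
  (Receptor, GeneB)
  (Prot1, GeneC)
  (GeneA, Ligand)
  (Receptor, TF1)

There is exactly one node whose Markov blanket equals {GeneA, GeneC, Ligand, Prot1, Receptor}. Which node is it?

The target node must have every member of {GeneA, GeneC, Ligand, Prot1, Receptor} as a parent, child, or co-parent, and no others.
Parents of mRNA1: GeneC; children: GeneA, Ligand; co-parents: GeneA, Prot1, Receptor.
These exactly cover the given set, so the node is mRNA1.

mRNA1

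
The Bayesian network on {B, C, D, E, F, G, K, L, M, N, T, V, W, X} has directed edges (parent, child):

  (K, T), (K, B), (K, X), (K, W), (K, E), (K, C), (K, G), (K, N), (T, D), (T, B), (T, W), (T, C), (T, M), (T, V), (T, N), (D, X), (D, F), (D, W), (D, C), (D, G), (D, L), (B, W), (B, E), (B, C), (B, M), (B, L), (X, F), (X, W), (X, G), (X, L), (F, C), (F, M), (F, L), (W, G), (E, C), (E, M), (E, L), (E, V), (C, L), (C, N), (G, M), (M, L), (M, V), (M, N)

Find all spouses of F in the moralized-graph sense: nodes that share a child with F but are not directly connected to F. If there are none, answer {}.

Children of F: C, L, M.
  C: B, D, E, K, T
  M: B, E, G, T
  L: B, C, D, E, M, X
Excluding nodes already adjacent to F (C, D, L, M, X), the co-parent-only contribution is {B, E, G, K, T}.

{B, E, G, K, T}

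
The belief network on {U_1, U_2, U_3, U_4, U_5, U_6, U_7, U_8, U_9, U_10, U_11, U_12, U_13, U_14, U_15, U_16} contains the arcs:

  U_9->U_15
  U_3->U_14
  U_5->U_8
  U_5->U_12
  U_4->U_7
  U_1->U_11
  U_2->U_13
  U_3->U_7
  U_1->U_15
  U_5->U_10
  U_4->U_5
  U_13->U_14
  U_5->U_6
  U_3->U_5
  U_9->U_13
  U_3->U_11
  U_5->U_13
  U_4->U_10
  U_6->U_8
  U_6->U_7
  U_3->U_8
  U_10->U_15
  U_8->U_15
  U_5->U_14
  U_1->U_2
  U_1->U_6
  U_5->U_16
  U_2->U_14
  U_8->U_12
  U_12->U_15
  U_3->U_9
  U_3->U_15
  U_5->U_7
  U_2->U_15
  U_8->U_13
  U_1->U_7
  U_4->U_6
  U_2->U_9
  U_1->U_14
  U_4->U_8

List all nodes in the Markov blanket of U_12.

Parents of U_12: U_5, U_8.
U_12's children: U_15.
Co-parents of U_12 (other parents of its children):
  U_15 also has parents U_1, U_2, U_3, U_8, U_9, U_10.
So the Markov blanket of U_12 is {U_1, U_2, U_3, U_5, U_8, U_9, U_10, U_15}.

{U_1, U_2, U_3, U_5, U_8, U_9, U_10, U_15}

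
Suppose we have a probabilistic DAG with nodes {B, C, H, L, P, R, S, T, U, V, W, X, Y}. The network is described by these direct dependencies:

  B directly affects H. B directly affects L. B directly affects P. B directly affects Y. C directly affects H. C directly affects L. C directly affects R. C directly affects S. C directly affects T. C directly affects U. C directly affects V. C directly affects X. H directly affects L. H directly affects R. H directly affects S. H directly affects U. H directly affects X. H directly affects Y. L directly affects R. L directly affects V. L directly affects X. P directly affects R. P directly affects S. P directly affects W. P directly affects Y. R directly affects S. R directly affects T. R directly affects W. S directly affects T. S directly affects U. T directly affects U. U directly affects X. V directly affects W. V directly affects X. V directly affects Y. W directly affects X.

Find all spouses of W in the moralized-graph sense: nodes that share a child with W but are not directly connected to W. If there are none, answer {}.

{C, H, L, U}

Children of W: X.
  parents(X) \ {W} = {C, H, L, U, V}.
Excluding nodes already adjacent to W (P, R, V, X), the co-parent-only contribution is {C, H, L, U}.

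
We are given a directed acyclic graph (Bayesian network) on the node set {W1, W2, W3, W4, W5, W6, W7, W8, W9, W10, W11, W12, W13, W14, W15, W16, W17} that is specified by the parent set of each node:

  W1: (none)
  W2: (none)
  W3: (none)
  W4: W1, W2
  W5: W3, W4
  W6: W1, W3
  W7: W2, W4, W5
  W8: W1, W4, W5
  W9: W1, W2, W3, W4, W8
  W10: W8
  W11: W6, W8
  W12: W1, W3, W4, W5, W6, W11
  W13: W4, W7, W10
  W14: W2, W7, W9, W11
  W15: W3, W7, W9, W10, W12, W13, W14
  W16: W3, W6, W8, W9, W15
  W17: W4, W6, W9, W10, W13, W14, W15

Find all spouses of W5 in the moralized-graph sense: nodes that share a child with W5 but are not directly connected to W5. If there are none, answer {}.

Children of W5: W7, W8, W12.
  parents(W7) \ {W5} = {W2, W4}.
  parents(W8) \ {W5} = {W1, W4}.
  parents(W12) \ {W5} = {W1, W3, W4, W6, W11}.
Excluding nodes already adjacent to W5 (W3, W4, W7, W8, W12), the co-parent-only contribution is {W1, W2, W6, W11}.

{W1, W2, W6, W11}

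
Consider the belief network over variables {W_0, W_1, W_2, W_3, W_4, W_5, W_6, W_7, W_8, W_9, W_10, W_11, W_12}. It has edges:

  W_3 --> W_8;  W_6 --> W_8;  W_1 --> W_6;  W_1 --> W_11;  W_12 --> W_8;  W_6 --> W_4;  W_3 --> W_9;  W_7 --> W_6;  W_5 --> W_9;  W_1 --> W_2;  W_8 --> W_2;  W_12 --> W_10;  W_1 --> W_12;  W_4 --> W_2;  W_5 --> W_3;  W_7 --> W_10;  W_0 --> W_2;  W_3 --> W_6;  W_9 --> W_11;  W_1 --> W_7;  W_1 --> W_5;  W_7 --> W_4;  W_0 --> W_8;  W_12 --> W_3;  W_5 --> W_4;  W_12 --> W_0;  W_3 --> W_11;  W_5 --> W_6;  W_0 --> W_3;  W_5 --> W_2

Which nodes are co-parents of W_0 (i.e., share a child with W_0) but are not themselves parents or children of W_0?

{W_1, W_4, W_5, W_6}

Children of W_0: W_2, W_3, W_8.
  W_3: W_5, W_12
  W_8: W_3, W_6, W_12
  W_2: W_1, W_4, W_5, W_8
Excluding nodes already adjacent to W_0 (W_2, W_3, W_8, W_12), the co-parent-only contribution is {W_1, W_4, W_5, W_6}.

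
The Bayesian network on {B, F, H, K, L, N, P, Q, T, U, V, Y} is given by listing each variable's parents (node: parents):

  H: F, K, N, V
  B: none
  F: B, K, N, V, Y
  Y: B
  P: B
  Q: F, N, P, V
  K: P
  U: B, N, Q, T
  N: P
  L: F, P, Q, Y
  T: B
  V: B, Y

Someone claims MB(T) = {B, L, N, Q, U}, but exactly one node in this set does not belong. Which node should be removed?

A node's Markov blanket = Pa ∪ Ch ∪ (parents of Ch other than the node itself).
Pa(T) = {B}.
T's children: U.
Other parents of T's children:
  U's other parents are B, N, Q.
MB(T) = {B, N, Q, U}.
L is neither a parent, child, nor co-parent of T, so it does not belong.

L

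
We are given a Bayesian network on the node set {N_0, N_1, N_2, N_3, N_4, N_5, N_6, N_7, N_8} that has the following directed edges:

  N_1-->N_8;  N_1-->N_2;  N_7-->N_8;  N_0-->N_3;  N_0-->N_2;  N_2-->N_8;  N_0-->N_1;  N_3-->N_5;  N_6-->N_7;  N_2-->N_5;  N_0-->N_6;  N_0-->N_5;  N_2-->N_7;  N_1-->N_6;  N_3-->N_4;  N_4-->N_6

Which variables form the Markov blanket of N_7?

Recall MB(v) = parents ∪ children ∪ spouses, where spouses are the other parents of v's children.
Pa(N_7) = {N_2, N_6}.
Ch(N_7) = {N_8}.
Other parents of N_7's children:
  N_8: N_1, N_2
MB(N_7) = {N_1, N_2, N_6, N_8}.

{N_1, N_2, N_6, N_8}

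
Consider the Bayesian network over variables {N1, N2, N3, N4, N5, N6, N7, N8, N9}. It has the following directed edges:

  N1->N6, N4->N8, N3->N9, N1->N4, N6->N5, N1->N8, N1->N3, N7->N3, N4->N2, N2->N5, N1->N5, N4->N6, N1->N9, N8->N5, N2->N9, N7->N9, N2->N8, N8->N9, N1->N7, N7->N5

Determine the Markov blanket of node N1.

{N2, N3, N4, N5, N6, N7, N8, N9}

The Markov blanket of a node is its parents, its children, and the other parents of its children.
N1's children: N3, N4, N5, N6, N7, N8, N9.
Pa(N1) = {}.
Other parents of N1's children:
  N4: —
  N8: N2, N4
  N7: —
  N6: N4
  N3: N7
  N9: N2, N3, N7, N8
  N5: N2, N6, N7, N8
Union: {} ∪ {N3, N4, N5, N6, N7, N8, N9} ∪ {N2, N3, N4, N6, N7, N8} = {N2, N3, N4, N5, N6, N7, N8, N9}.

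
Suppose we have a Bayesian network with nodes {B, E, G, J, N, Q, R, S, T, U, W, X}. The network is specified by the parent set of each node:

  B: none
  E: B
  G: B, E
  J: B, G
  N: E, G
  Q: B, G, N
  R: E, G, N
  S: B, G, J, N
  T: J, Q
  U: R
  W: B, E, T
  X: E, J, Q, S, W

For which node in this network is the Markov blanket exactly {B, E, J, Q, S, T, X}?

The target node must have every member of {B, E, J, Q, S, T, X} as a parent, child, or co-parent, and no others.
Parents of W: B, E, T; children: X; co-parents: E, J, Q, S.
These exactly cover the given set, so the node is W.

W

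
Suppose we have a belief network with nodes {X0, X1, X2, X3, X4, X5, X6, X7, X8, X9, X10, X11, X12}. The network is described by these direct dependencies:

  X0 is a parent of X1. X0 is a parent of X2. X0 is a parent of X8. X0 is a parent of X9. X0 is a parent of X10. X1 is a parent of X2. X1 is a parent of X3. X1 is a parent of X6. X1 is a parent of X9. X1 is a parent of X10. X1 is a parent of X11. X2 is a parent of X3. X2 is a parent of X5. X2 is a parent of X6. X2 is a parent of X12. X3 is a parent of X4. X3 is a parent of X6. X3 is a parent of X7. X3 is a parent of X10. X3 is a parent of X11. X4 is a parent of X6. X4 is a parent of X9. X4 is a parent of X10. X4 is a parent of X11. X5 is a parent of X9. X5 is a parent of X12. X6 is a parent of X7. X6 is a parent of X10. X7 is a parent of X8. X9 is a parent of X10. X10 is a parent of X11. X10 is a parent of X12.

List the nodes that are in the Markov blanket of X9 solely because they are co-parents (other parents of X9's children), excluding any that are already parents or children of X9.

Children of X9: X10.
  X10: X0, X1, X3, X4, X6
Excluding nodes already adjacent to X9 (X0, X1, X4, X5, X10), the co-parent-only contribution is {X3, X6}.

{X3, X6}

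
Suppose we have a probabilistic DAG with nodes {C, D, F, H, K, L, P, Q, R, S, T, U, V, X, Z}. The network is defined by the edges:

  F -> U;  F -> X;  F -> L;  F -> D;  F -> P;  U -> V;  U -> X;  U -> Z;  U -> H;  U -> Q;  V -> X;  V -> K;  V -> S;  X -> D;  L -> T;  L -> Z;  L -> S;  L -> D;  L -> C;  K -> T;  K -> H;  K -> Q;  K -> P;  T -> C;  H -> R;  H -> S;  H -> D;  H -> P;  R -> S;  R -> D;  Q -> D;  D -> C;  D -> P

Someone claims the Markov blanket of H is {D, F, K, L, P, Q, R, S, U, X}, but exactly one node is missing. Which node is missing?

The Markov blanket of a node is its parents, its children, and the other parents of its children.
H has parents K, U.
Children of H: D, P, R, S.
Parents of each child, excluding H:
  R: no additional parents.
  parents(S) \ {H} = {L, R, V}.
  D also has parents F, L, Q, R, X.
  P also has parents D, F, K.
MB(H) = {D, F, K, L, P, Q, R, S, U, V, X}.
Comparing with the claimed set, V is missing.

V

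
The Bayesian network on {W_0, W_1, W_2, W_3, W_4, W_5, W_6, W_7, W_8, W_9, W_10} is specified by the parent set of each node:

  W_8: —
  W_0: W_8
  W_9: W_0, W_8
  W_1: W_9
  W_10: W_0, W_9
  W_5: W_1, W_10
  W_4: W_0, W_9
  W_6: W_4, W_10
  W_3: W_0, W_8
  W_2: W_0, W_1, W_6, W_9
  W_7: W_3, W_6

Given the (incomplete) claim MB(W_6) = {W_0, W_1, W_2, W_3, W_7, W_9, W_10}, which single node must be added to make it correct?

Recall MB(v) = parents ∪ children ∪ spouses, where spouses are the other parents of v's children.
Parents of W_6: W_4, W_10.
W_6's children: W_2, W_7.
Parents of each child, excluding W_6:
  W_2's other parents are W_0, W_1, W_9.
  W_7's other parent is W_3.
MB(W_6) = {W_0, W_1, W_2, W_3, W_4, W_7, W_9, W_10}.
Comparing with the claimed set, W_4 is missing.

W_4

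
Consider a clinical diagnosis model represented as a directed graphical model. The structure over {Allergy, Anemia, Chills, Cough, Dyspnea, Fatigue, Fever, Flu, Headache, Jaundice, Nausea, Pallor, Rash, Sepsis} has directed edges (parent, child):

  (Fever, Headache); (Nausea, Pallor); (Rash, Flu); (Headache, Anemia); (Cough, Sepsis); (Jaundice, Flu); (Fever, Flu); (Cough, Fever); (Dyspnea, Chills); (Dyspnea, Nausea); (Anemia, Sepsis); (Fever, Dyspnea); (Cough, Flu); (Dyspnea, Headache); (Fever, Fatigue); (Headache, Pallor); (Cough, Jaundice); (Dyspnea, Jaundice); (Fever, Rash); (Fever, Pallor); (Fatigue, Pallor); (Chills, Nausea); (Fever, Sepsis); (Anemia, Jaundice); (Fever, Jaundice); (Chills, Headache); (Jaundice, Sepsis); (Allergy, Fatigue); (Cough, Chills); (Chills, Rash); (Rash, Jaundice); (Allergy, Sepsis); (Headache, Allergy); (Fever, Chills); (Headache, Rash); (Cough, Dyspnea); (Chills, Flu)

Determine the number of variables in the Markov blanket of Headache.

9

A node's Markov blanket = Pa ∪ Ch ∪ (parents of Ch other than the node itself).
Parents of Headache: Chills, Dyspnea, Fever.
Headache has children Allergy, Anemia, Pallor, Rash.
Other parents of Headache's children:
  parents(Rash) \ {Headache} = {Chills, Fever}.
  Anemia: no additional parents.
  Allergy: no additional parents.
  Pallor's other parents are Fatigue, Fever, Nausea.
MB(Headache) = {Allergy, Anemia, Chills, Dyspnea, Fatigue, Fever, Nausea, Pallor, Rash}, which has 9 nodes.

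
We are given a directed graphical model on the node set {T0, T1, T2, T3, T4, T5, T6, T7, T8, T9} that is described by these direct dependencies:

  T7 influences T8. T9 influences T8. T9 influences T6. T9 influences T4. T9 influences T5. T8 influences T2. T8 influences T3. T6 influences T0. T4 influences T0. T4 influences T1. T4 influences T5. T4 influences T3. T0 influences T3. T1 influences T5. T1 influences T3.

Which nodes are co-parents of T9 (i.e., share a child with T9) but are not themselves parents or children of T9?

Children of T9: T4, T5, T6, T8.
  T8: T7
  T6: —
  T4: —
  T5: T1, T4
Excluding nodes already adjacent to T9 (T4, T5, T6, T8), the co-parent-only contribution is {T1, T7}.

{T1, T7}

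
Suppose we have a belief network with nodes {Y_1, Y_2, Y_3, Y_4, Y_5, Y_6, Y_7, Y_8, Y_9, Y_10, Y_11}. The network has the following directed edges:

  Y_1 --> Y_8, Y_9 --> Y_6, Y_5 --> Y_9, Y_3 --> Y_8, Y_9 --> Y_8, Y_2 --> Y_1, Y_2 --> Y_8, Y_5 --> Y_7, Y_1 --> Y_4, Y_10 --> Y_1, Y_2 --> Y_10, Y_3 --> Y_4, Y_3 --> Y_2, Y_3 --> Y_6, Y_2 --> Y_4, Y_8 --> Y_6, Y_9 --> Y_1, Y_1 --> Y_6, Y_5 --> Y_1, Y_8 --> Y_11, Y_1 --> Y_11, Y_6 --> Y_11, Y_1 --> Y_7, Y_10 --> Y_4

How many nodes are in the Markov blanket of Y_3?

Children of Y_3: Y_2, Y_4, Y_6, Y_8.
Y_3's parents: none.
For each child, the remaining parents (spouses of Y_3):
  Y_2: —
  Y_8: Y_1, Y_2, Y_9
  Y_6: Y_1, Y_8, Y_9
  Y_4: Y_1, Y_2, Y_10
MB(Y_3) = {Y_1, Y_2, Y_4, Y_6, Y_8, Y_9, Y_10}, which has 7 nodes.

7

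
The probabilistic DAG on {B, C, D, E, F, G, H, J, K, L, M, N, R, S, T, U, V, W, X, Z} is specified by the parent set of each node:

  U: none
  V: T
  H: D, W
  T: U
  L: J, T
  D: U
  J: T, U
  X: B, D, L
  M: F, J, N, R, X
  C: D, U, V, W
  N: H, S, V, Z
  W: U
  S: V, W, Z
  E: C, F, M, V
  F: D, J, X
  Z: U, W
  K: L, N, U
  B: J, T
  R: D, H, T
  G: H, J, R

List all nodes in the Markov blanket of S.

{H, N, V, W, Z}

Recall MB(v) = parents ∪ children ∪ spouses, where spouses are the other parents of v's children.
Parents of S: V, W, Z.
Children of S: N.
Parents of each child, excluding S:
  N: H, V, Z
Taking the union gives {H, N, V, W, Z}.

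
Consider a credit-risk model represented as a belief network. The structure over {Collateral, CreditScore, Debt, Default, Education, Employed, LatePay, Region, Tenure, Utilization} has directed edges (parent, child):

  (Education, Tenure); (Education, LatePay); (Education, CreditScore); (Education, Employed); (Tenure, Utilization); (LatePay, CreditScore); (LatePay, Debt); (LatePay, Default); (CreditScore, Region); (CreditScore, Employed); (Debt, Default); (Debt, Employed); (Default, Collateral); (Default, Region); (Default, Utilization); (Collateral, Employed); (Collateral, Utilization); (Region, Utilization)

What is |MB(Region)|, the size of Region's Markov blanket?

By definition, MB(Region) is built from Region's parents, Region's children, and the co-parents of Region.
Parents of Region: CreditScore, Default.
Region's children: Utilization.
Co-parents of Region (other parents of its children):
  parents(Utilization) \ {Region} = {Collateral, Default, Tenure}.
MB(Region) = {Collateral, CreditScore, Default, Tenure, Utilization}, which has 5 nodes.

5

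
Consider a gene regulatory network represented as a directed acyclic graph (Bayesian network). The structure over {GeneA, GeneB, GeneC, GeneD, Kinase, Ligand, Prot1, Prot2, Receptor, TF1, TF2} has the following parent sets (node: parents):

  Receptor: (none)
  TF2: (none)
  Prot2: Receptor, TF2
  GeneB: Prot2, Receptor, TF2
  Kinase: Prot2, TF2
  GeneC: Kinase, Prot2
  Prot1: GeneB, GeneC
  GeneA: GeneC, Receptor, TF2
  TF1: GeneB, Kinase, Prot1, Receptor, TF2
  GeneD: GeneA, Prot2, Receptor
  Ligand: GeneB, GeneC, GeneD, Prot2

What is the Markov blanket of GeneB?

GeneB's children: Ligand, Prot1, TF1.
GeneB has parents Prot2, Receptor, TF2.
Parents of each child, excluding GeneB:
  Prot1's other parent is GeneC.
  TF1's other parents are Kinase, Prot1, Receptor, TF2.
  Ligand also has parents GeneC, GeneD, Prot2.
MB(GeneB) = {GeneC, GeneD, Kinase, Ligand, Prot1, Prot2, Receptor, TF1, TF2}.

{GeneC, GeneD, Kinase, Ligand, Prot1, Prot2, Receptor, TF1, TF2}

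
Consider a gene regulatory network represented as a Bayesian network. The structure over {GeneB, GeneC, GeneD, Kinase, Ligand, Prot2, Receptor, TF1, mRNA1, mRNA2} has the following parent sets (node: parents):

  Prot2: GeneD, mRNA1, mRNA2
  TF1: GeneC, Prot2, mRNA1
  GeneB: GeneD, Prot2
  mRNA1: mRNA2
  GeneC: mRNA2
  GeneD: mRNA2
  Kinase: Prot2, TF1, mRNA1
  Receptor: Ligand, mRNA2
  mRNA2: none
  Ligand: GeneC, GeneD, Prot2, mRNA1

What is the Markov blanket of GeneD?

{GeneB, GeneC, Ligand, Prot2, mRNA1, mRNA2}

Recall MB(v) = parents ∪ children ∪ spouses, where spouses are the other parents of v's children.
GeneD has children GeneB, Ligand, Prot2.
Pa(GeneD) = {mRNA2}.
Other parents of GeneD's children:
  parents(Prot2) \ {GeneD} = {mRNA1, mRNA2}.
  GeneB's other parent is Prot2.
  Ligand also has parents GeneC, Prot2, mRNA1.
MB(GeneD) = {GeneB, GeneC, Ligand, Prot2, mRNA1, mRNA2}.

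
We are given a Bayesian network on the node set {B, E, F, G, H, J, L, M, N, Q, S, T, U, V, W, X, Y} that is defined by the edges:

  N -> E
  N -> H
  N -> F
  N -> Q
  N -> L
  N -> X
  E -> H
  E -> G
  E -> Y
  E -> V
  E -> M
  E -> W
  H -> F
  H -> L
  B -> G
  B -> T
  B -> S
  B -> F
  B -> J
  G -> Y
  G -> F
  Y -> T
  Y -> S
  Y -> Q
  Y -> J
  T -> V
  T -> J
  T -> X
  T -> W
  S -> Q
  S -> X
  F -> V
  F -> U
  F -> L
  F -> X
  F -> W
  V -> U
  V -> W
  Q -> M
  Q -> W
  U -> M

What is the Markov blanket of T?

Ch(T) = {J, V, W, X}.
T has parents B, Y.
For each child, the remaining parents (spouses of T):
  V: E, F
  J: B, Y
  X: F, N, S
  W: E, F, Q, V
Union: {B, Y} ∪ {J, V, W, X} ∪ {B, E, F, N, Q, S, V, Y} = {B, E, F, J, N, Q, S, V, W, X, Y}.

{B, E, F, J, N, Q, S, V, W, X, Y}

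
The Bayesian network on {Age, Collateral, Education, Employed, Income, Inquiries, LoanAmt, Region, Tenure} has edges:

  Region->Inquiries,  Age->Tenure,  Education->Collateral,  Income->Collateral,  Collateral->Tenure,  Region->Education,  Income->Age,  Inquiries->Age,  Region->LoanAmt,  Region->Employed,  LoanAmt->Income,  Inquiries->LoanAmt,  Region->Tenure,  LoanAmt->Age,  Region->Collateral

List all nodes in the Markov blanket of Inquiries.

{Age, Income, LoanAmt, Region}

Recall MB(v) = parents ∪ children ∪ spouses, where spouses are the other parents of v's children.
Ch(Inquiries) = {Age, LoanAmt}.
Parents of Inquiries: Region.
Co-parents of Inquiries (other parents of its children):
  LoanAmt also has parent Region.
  Age also has parents Income, LoanAmt.
MB(Inquiries) = {Age, Income, LoanAmt, Region}.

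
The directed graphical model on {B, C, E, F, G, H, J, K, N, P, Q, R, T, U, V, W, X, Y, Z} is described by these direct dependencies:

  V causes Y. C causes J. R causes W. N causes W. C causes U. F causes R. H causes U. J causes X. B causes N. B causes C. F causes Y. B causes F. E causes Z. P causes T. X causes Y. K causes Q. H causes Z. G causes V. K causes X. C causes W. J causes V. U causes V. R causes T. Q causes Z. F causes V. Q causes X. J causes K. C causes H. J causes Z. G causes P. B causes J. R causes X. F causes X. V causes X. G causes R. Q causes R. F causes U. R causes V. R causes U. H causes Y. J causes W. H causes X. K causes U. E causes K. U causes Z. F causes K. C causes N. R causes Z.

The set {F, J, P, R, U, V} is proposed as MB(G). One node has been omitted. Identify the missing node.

Q

Ch(G) = {P, R, V}.
Parents of G: none.
Parents of each child, excluding G:
  P: no additional parents.
  R also has parents F, Q.
  V's other parents are F, J, R, U.
MB(G) = {F, J, P, Q, R, U, V}.
Comparing with the claimed set, Q is missing.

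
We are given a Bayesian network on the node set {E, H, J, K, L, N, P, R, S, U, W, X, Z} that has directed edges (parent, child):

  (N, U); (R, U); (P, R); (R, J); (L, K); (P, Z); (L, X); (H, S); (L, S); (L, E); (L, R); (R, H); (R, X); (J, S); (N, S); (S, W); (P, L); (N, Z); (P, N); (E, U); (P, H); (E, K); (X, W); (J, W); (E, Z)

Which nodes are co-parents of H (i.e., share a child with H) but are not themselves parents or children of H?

Children of H: S.
  S: J, L, N
Excluding nodes already adjacent to H (P, R, S), the co-parent-only contribution is {J, L, N}.

{J, L, N}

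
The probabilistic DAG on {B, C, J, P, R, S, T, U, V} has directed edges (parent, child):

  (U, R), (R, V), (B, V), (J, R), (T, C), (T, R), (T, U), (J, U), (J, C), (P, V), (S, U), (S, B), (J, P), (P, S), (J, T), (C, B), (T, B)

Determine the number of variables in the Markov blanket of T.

Ch(T) = {B, C, R, U}.
Parents of T: J.
Other parents of T's children:
  parents(C) \ {T} = {J}.
  parents(U) \ {T} = {J, S}.
  B also has parents C, S.
  R also has parents J, U.
MB(T) = {B, C, J, R, S, U}, which has 6 nodes.

6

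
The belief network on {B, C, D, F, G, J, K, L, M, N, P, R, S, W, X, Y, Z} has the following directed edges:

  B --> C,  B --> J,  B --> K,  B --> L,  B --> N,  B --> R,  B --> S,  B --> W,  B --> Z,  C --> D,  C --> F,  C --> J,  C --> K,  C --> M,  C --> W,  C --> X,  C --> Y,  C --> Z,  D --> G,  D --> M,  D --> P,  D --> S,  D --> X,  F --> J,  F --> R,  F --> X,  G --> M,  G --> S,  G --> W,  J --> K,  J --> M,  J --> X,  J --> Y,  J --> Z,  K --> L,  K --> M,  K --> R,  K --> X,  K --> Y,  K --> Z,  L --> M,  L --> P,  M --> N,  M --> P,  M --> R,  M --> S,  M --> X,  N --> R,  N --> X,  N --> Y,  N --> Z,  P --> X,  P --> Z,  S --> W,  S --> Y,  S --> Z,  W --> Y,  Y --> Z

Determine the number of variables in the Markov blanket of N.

14

Ch(N) = {R, X, Y, Z}.
Pa(N) = {B, M}.
Co-parents of N (other parents of its children):
  R: B, F, K, M
  X: C, D, F, J, K, M, P
  Y: C, J, K, S, W
  Z: B, C, J, K, P, S, Y
MB(N) = {B, C, D, F, J, K, M, P, R, S, W, X, Y, Z}, which has 14 nodes.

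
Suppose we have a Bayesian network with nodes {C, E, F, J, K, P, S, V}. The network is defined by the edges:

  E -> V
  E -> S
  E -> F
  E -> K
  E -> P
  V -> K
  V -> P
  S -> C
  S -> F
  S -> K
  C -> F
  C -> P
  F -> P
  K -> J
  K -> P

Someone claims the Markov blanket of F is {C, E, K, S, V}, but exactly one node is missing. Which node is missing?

P

By definition, MB(F) is built from F's parents, F's children, and the co-parents of F.
Children of F: P.
F's parents: C, E, S.
Other parents of F's children:
  P's other parents are C, E, K, V.
MB(F) = {C, E, K, P, S, V}.
Comparing with the claimed set, P is missing.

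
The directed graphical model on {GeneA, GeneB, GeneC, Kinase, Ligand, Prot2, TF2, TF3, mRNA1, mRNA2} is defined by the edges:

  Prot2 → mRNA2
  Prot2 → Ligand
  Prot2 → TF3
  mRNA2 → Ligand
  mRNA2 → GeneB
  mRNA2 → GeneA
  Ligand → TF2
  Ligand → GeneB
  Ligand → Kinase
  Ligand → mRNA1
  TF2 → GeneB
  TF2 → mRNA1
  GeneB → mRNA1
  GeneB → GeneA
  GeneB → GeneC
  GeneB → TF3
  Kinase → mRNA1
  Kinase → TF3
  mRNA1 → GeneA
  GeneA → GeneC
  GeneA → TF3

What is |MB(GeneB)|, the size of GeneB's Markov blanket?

9

A node's Markov blanket = Pa ∪ Ch ∪ (parents of Ch other than the node itself).
GeneB's children: GeneA, GeneC, TF3, mRNA1.
GeneB has parents Ligand, TF2, mRNA2.
Co-parents of GeneB (other parents of its children):
  mRNA1: Kinase, Ligand, TF2
  GeneA: mRNA1, mRNA2
  GeneC: GeneA
  TF3: GeneA, Kinase, Prot2
MB(GeneB) = {GeneA, GeneC, Kinase, Ligand, Prot2, TF2, TF3, mRNA1, mRNA2}, which has 9 nodes.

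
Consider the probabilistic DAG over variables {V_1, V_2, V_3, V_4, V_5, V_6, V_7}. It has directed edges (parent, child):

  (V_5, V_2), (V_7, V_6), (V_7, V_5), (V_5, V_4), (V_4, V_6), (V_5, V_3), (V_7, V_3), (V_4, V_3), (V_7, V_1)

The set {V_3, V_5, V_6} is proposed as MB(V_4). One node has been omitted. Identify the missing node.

The Markov blanket of a node is its parents, its children, and the other parents of its children.
V_4's parents: V_5.
Ch(V_4) = {V_3, V_6}.
For each child, the remaining parents (spouses of V_4):
  parents(V_6) \ {V_4} = {V_7}.
  parents(V_3) \ {V_4} = {V_5, V_7}.
MB(V_4) = {V_3, V_5, V_6, V_7}.
Comparing with the claimed set, V_7 is missing.

V_7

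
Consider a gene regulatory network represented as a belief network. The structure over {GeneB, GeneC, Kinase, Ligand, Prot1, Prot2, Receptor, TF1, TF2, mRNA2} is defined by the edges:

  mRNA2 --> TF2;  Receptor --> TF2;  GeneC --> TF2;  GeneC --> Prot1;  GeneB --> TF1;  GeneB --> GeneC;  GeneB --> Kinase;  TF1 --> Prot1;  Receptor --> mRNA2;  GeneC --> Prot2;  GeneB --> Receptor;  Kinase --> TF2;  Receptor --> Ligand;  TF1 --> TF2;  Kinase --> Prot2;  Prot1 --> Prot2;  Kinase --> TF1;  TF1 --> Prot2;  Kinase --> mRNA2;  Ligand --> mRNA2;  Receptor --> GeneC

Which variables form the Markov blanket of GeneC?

{GeneB, Kinase, Prot1, Prot2, Receptor, TF1, TF2, mRNA2}

The Markov blanket of a node is its parents, its children, and the other parents of its children.
GeneC has parents GeneB, Receptor.
Children of GeneC: Prot1, Prot2, TF2.
Co-parents of GeneC (other parents of its children):
  TF2: Kinase, Receptor, TF1, mRNA2
  Prot1: TF1
  Prot2: Kinase, Prot1, TF1
Taking the union gives {GeneB, Kinase, Prot1, Prot2, Receptor, TF1, TF2, mRNA2}.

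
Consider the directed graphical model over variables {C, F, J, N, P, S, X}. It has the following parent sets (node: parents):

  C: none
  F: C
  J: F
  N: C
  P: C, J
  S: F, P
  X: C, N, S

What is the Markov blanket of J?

The Markov blanket of a node is its parents, its children, and the other parents of its children.
J's parents: F.
Children of J: P.
Parents of each child, excluding J:
  P: C
So the Markov blanket of J is {C, F, P}.

{C, F, P}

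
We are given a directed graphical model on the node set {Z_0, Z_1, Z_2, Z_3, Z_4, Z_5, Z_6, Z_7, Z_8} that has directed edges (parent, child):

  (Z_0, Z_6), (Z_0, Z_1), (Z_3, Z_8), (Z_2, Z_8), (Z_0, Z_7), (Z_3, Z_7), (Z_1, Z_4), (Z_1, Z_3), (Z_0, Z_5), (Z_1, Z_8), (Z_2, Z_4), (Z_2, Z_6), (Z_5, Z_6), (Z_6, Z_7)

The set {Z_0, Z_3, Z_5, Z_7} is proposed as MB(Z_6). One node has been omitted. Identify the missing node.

Z_6 has parents Z_0, Z_2, Z_5.
Z_6's children: Z_7.
Other parents of Z_6's children:
  Z_7 also has parents Z_0, Z_3.
MB(Z_6) = {Z_0, Z_2, Z_3, Z_5, Z_7}.
Comparing with the claimed set, Z_2 is missing.

Z_2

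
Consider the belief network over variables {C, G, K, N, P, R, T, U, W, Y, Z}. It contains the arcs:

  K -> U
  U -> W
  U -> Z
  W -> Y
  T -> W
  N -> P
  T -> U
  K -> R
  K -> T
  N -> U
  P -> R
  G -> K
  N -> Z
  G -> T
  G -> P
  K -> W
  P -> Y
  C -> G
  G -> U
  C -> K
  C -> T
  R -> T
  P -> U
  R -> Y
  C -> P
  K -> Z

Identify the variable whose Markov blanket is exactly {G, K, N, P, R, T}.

C

The target node must have every member of {G, K, N, P, R, T} as a parent, child, or co-parent, and no others.
Parents of C: none; children: G, K, P, T; co-parents: G, K, N, R.
These exactly cover the given set, so the node is C.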